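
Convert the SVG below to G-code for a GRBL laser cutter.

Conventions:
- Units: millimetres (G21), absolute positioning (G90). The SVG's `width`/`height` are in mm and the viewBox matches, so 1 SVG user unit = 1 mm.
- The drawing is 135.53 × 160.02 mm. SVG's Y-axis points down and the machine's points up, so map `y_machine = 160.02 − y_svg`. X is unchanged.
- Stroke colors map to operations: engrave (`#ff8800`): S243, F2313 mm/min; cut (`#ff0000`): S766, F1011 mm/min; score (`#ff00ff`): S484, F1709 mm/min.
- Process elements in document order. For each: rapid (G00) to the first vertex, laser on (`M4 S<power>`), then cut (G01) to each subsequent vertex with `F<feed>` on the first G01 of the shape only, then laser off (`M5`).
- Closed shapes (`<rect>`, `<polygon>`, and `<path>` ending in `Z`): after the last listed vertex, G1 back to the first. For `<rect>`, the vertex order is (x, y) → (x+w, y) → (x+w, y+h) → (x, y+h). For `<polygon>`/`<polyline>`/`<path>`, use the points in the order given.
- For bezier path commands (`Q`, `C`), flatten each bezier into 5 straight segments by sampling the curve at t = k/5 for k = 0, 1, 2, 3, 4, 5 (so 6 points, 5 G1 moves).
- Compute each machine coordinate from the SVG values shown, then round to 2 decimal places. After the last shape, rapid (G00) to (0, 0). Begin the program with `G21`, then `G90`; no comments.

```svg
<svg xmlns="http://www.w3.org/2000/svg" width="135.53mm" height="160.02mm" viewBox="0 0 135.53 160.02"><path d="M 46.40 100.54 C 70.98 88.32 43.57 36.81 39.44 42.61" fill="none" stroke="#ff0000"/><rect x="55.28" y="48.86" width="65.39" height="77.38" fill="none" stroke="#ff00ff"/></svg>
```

1 u = 1 mm; y_m = 160.02 − y.

[1] `<path>` cubic bezier, #ff0000→cut S766 F1011: (46.40,59.48) → (55.51,70.75) → (55.76,86.82) → (50.75,103.04) → (44.11,114.79) → (39.44,117.41)

[2] `<rect>` rectangle, #ff00ff→score S484 F1709: (55.28,111.16) → (120.67,111.16) → (120.67,33.78) → (55.28,33.78) → (55.28,111.16) (closed)

G21
G90
G00 X46.40 Y59.48
M4 S766
G01 X55.51 Y70.75 F1011
G01 X55.76 Y86.82
G01 X50.75 Y103.04
G01 X44.11 Y114.79
G01 X39.44 Y117.41
M5
G00 X55.28 Y111.16
M4 S484
G01 X120.67 Y111.16 F1709
G01 X120.67 Y33.78
G01 X55.28 Y33.78
G01 X55.28 Y111.16
M5
G00 X0.00 Y0.00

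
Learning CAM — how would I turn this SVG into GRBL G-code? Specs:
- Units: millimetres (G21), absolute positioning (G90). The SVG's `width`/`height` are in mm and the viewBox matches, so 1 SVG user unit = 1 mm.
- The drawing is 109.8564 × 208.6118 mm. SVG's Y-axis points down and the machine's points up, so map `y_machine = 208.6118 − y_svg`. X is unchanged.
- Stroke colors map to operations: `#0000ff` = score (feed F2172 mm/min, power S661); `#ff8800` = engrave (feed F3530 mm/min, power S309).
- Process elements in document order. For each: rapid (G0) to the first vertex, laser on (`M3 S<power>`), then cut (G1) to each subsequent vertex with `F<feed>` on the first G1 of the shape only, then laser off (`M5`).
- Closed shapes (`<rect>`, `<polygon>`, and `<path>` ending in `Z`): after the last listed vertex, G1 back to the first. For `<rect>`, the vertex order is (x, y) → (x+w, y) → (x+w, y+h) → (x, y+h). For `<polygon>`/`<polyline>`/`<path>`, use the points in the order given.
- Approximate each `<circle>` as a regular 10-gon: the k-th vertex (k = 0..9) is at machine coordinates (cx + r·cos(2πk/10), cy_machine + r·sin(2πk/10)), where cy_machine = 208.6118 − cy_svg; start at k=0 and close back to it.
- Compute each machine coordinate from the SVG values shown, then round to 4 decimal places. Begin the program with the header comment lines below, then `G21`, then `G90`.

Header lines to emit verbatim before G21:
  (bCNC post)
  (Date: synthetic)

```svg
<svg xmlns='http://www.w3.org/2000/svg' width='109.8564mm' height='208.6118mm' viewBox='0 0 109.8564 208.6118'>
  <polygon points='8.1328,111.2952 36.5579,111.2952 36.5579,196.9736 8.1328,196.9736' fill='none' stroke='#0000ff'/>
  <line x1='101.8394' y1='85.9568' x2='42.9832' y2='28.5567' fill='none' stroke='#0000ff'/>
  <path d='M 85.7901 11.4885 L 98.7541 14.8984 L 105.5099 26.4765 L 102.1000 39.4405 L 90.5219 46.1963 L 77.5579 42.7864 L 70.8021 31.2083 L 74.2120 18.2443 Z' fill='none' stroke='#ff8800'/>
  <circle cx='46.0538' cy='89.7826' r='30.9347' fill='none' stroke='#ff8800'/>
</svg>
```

viewBox `0 0 109.8564 208.6118` with mm width/height → 1 unit = 1 mm. Flip: y_m = 208.6118 − y_svg.

**Shape 1** — `<polygon>` rectangle, stroke `#0000ff` → score (S661, F2172). Machine vertices: (8.1328,97.3166) → (36.5579,97.3166) → (36.5579,11.6382) → (8.1328,11.6382) → (8.1328,97.3166). Closed: final G1 returns to the first vertex.

**Shape 2** — `<line>` line segment, stroke `#0000ff` → score (S661, F2172). Machine vertices: (101.8394,122.6550) → (42.9832,180.0551). Open path.

**Shape 3** — `<path>` regular polygon, stroke `#ff8800` → engrave (S309, F3530). Machine vertices: (85.7901,197.1233) → (98.7541,193.7134) → (105.5099,182.1353) → (102.1000,169.1713) → (90.5219,162.4155) → (77.5579,165.8254) → (70.8021,177.4035) → (74.2120,190.3675) → (85.7901,197.1233). Closed: final G1 returns to the first vertex.

**Shape 4** — `<circle>` circle, stroke `#ff8800` → engrave (S309, F3530). Machine vertices: (76.9885,118.8292) → (71.0805,137.0122) → (55.6131,148.2498) → (36.4945,148.2498) → (21.0271,137.0122) → (15.1191,118.8292) → (21.0271,100.6462) → (36.4945,89.4086) → (55.6131,89.4086) → (71.0805,100.6462) → (76.9885,118.8292). Closed: final G1 returns to the first vertex.

(bCNC post)
(Date: synthetic)
G21
G90
G0 X8.1328 Y97.3166
M3 S661
G1 X36.5579 Y97.3166 F2172
G1 X36.5579 Y11.6382
G1 X8.1328 Y11.6382
G1 X8.1328 Y97.3166
M5
G0 X101.8394 Y122.6550
M3 S661
G1 X42.9832 Y180.0551 F2172
M5
G0 X85.7901 Y197.1233
M3 S309
G1 X98.7541 Y193.7134 F3530
G1 X105.5099 Y182.1353
G1 X102.1000 Y169.1713
G1 X90.5219 Y162.4155
G1 X77.5579 Y165.8254
G1 X70.8021 Y177.4035
G1 X74.2120 Y190.3675
G1 X85.7901 Y197.1233
M5
G0 X76.9885 Y118.8292
M3 S309
G1 X71.0805 Y137.0122 F3530
G1 X55.6131 Y148.2498
G1 X36.4945 Y148.2498
G1 X21.0271 Y137.0122
G1 X15.1191 Y118.8292
G1 X21.0271 Y100.6462
G1 X36.4945 Y89.4086
G1 X55.6131 Y89.4086
G1 X71.0805 Y100.6462
G1 X76.9885 Y118.8292
M5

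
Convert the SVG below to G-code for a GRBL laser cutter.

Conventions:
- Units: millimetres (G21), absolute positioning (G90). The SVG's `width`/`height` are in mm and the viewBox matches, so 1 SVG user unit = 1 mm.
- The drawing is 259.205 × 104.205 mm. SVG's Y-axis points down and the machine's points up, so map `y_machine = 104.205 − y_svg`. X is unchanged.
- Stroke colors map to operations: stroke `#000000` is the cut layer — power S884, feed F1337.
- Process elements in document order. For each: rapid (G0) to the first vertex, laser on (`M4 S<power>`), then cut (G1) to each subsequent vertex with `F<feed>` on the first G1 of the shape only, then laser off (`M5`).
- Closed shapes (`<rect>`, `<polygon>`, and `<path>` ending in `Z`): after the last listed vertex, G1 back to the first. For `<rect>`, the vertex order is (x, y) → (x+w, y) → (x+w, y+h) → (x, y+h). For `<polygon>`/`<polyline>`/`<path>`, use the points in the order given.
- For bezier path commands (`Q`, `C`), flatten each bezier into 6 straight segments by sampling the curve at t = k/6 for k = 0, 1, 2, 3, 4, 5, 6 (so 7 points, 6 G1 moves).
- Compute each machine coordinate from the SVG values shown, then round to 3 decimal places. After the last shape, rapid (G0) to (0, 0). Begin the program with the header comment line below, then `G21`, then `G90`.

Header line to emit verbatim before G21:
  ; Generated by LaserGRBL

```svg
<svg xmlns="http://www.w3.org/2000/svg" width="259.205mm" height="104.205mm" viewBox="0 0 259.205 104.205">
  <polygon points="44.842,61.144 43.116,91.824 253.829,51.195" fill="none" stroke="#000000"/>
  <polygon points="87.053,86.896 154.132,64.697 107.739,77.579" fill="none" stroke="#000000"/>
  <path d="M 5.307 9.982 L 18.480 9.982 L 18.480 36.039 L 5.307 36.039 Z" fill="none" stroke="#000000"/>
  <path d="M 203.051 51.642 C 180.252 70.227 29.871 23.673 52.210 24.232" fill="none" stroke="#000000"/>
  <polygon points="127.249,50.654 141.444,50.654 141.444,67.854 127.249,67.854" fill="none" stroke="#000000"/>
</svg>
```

; Generated by LaserGRBL
G21
G90
G0 X44.842 Y43.061
M4 S884
G1 X43.116 Y12.381 F1337
G1 X253.829 Y53.010
G1 X44.842 Y43.061
M5
G0 X87.053 Y17.309
M4 S884
G1 X154.132 Y39.508 F1337
G1 X107.739 Y26.626
G1 X87.053 Y17.309
M5
G0 X5.307 Y94.223
M4 S884
G1 X18.480 Y94.223 F1337
G1 X18.480 Y68.166
G1 X5.307 Y68.166
G1 X5.307 Y94.223
M5
G0 X203.051 Y52.563
M4 S884
G1 X182.410 Y48.179 F1337
G1 X148.847 Y51.534
G1 X110.704 Y59.508
G1 X76.322 Y68.985
G1 X54.044 Y76.846
G1 X52.210 Y79.973
M5
G0 X127.249 Y53.551
M4 S884
G1 X141.444 Y53.551 F1337
G1 X141.444 Y36.351
G1 X127.249 Y36.351
G1 X127.249 Y53.551
M5
G0 X0.000 Y0.000

1 u = 1 mm; y_m = 104.205 − y.

[1] `<polygon>` closed polygon, #000000→cut S884 F1337: (44.842,43.061) → (43.116,12.381) → (253.829,53.010) → (44.842,43.061) (closed)

[2] `<polygon>` closed polygon, #000000→cut S884 F1337: (87.053,17.309) → (154.132,39.508) → (107.739,26.626) → (87.053,17.309) (closed)

[3] `<path>` rectangle, #000000→cut S884 F1337: (5.307,94.223) → (18.480,94.223) → (18.480,68.166) → (5.307,68.166) → (5.307,94.223) (closed)

[4] `<path>` cubic bezier, #000000→cut S884 F1337: (203.051,52.563) → (182.410,48.179) → (148.847,51.534) → (110.704,59.508) → (76.322,68.985) → (54.044,76.846) → (52.210,79.973)

[5] `<polygon>` rectangle, #000000→cut S884 F1337: (127.249,53.551) → (141.444,53.551) → (141.444,36.351) → (127.249,36.351) → (127.249,53.551) (closed)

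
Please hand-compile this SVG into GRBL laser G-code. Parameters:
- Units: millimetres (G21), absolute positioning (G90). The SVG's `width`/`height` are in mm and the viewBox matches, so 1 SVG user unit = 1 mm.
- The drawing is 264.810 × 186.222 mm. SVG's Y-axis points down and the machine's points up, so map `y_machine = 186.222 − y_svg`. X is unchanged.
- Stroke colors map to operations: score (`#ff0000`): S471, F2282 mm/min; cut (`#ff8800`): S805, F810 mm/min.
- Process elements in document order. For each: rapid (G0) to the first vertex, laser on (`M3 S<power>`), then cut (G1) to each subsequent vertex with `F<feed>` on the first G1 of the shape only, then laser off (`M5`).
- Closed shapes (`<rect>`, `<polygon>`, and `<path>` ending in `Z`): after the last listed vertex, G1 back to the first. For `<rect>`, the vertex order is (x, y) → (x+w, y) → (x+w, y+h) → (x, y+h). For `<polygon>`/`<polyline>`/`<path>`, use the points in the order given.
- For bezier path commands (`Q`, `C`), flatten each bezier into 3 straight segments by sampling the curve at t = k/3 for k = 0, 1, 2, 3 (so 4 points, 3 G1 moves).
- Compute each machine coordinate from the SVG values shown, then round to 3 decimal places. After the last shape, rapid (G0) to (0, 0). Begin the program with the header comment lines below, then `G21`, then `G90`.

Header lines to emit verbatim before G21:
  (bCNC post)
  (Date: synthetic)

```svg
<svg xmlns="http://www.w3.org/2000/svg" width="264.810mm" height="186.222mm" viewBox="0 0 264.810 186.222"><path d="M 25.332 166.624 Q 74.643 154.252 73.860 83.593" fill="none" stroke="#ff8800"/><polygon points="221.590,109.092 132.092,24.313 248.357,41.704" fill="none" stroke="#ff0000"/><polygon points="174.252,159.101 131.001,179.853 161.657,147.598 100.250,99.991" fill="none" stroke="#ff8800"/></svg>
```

(bCNC post)
(Date: synthetic)
G21
G90
G0 X25.332 Y19.598
M3 S805
G1 X52.640 Y34.322 F810
G1 X68.816 Y61.999
G1 X73.860 Y102.629
M5
G0 X221.590 Y77.130
M3 S471
G1 X132.092 Y161.909 F2282
G1 X248.357 Y144.518
G1 X221.590 Y77.130
M5
G0 X174.252 Y27.121
M3 S805
G1 X131.001 Y6.369 F810
G1 X161.657 Y38.624
G1 X100.250 Y86.231
G1 X174.252 Y27.121
M5
G0 X0.000 Y0.000

viewBox `0 0 264.810 186.222` with mm width/height → 1 unit = 1 mm. Flip: y_m = 186.222 − y_svg.

**Shape 1** — `<path>` quadratic bezier, stroke `#ff8800` → cut (S805, F810). Control points (SVG): P0=(25.332,166.624), P1=(74.643,154.252), P2=(73.860,83.593); sampled at t=k/3. Machine vertices: (25.332,19.598) → (52.640,34.322) → (68.816,61.999) → (73.860,102.629). Open path.

**Shape 2** — `<polygon>` closed polygon, stroke `#ff0000` → score (S471, F2282). Machine vertices: (221.590,77.130) → (132.092,161.909) → (248.357,144.518) → (221.590,77.130). Closed: final G1 returns to the first vertex.

**Shape 3** — `<polygon>` closed polygon, stroke `#ff8800` → cut (S805, F810). Machine vertices: (174.252,27.121) → (131.001,6.369) → (161.657,38.624) → (100.250,86.231) → (174.252,27.121). Closed: final G1 returns to the first vertex.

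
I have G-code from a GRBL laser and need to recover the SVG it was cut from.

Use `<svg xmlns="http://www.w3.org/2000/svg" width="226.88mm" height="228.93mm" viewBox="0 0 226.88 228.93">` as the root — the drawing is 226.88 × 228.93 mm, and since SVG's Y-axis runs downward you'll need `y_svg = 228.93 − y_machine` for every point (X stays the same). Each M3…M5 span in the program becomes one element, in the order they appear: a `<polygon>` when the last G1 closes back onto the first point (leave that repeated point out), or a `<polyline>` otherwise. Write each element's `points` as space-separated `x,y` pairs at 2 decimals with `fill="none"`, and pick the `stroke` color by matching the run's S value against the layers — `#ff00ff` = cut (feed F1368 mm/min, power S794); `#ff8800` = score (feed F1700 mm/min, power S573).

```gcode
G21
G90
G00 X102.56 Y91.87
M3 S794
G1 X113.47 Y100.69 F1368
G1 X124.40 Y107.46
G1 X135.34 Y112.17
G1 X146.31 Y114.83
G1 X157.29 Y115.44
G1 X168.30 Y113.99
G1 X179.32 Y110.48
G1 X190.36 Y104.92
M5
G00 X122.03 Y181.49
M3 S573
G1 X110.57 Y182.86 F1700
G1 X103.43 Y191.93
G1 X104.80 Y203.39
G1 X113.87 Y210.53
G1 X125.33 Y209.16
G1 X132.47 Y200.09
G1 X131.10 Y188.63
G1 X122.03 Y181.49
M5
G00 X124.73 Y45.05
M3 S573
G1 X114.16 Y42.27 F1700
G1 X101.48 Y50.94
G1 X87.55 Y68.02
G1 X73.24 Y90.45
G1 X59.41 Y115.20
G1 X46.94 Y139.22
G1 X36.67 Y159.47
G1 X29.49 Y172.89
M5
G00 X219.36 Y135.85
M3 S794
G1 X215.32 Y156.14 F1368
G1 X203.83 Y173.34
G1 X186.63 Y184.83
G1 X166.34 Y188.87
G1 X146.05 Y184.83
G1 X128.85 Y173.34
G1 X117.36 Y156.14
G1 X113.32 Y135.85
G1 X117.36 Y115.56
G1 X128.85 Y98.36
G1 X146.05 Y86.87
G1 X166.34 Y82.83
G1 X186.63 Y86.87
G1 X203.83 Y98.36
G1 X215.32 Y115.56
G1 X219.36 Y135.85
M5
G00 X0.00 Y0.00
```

y_svg = 228.93 − y_m.

[1] S794→`#ff00ff` (cut); open run; points: 102.56,137.06 113.47,128.24 124.40,121.47 135.34,116.76 146.31,114.10 157.29,113.49 168.30,114.94 179.32,118.45 190.36,124.01

[2] S573→`#ff8800` (score); closed run; points: 122.03,47.44 110.57,46.07 103.43,37.00 104.80,25.54 113.87,18.40 125.33,19.77 132.47,28.84 131.10,40.30

[3] S573→`#ff8800` (score); open run; points: 124.73,183.88 114.16,186.66 101.48,177.99 87.55,160.91 73.24,138.48 59.41,113.73 46.94,89.71 36.67,69.46 29.49,56.04

[4] S794→`#ff00ff` (cut); closed run; points: 219.36,93.08 215.32,72.79 203.83,55.59 186.63,44.10 166.34,40.06 146.05,44.10 128.85,55.59 117.36,72.79 113.32,93.08 117.36,113.37 128.85,130.57 146.05,142.06 166.34,146.10 186.63,142.06 203.83,130.57 215.32,113.37

<svg xmlns="http://www.w3.org/2000/svg" width="226.88mm" height="228.93mm" viewBox="0 0 226.88 228.93">
  <polyline points="102.56,137.06 113.47,128.24 124.40,121.47 135.34,116.76 146.31,114.10 157.29,113.49 168.30,114.94 179.32,118.45 190.36,124.01" fill="none" stroke="#ff00ff"/>
  <polygon points="122.03,47.44 110.57,46.07 103.43,37.00 104.80,25.54 113.87,18.40 125.33,19.77 132.47,28.84 131.10,40.30" fill="none" stroke="#ff8800"/>
  <polyline points="124.73,183.88 114.16,186.66 101.48,177.99 87.55,160.91 73.24,138.48 59.41,113.73 46.94,89.71 36.67,69.46 29.49,56.04" fill="none" stroke="#ff8800"/>
  <polygon points="219.36,93.08 215.32,72.79 203.83,55.59 186.63,44.10 166.34,40.06 146.05,44.10 128.85,55.59 117.36,72.79 113.32,93.08 117.36,113.37 128.85,130.57 146.05,142.06 166.34,146.10 186.63,142.06 203.83,130.57 215.32,113.37" fill="none" stroke="#ff00ff"/>
</svg>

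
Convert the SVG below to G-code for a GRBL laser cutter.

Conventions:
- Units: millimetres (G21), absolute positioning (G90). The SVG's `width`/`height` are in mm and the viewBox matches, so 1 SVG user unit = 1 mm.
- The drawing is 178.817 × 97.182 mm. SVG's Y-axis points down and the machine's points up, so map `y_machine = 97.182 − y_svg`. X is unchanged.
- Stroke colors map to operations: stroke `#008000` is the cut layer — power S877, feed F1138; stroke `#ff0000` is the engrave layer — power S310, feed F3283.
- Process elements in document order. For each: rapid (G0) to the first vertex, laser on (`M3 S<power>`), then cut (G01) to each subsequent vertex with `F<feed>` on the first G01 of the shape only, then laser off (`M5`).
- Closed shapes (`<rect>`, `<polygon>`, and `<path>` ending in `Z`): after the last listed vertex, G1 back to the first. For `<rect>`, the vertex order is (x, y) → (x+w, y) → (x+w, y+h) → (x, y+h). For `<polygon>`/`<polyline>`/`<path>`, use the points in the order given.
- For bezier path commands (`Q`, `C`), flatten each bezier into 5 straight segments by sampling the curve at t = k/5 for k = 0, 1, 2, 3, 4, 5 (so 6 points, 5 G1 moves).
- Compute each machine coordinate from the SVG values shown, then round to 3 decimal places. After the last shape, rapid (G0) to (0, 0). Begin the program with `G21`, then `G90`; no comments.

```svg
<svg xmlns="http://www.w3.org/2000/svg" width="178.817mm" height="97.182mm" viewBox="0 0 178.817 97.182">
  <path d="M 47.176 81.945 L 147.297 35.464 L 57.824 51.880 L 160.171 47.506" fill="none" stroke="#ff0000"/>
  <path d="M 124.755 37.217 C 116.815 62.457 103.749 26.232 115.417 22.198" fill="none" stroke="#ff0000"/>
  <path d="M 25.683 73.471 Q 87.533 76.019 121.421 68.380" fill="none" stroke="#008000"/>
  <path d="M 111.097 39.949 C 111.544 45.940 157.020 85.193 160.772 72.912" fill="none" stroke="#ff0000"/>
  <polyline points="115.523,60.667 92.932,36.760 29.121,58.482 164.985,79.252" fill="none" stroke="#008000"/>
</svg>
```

G21
G90
G0 X47.176 Y15.237
M3 S310
G01 X147.297 Y61.718 F3283
G01 X57.824 Y45.302
G01 X160.171 Y49.676
M5
G0 X124.755 Y59.965
M3 S310
G01 X119.615 Y51.448 F3283
G01 X114.678 Y53.186
G01 X111.377 Y60.686
G01 X111.145 Y69.450
G01 X115.417 Y74.984
M5
G0 X25.683 Y23.711
M3 S877
G01 X49.305 Y23.099 F1138
G01 X70.689 Y23.303
G01 X89.837 Y24.321
G01 X106.747 Y26.154
G01 X121.421 Y28.802
M5
G0 X111.097 Y57.233
M3 S310
G01 X116.075 Y50.325 F3283
G01 X127.695 Y39.505
G01 X141.794 Y28.842
G01 X154.208 Y22.407
G01 X160.772 Y24.270
M5
G0 X115.523 Y36.515
M3 S877
G01 X92.932 Y60.422 F1138
G01 X29.121 Y38.700
G01 X164.985 Y17.930
M5
G0 X0.000 Y0.000

Since the viewBox matches the mm dimensions, user units are millimetres directly. The only transform is the Y-flip y_m = 97.182 − y_svg.

Shape 1 is a open polyline drawn with `<path>`. Its stroke #ff0000 means engrave at S310, F3283. After flipping Y the toolpath is (47.176,15.237) → (147.297,61.718) → (57.824,45.302) → (160.171,49.676).

Shape 2 is a cubic bezier drawn with `<path>`. Its stroke #ff0000 means engrave at S310, F3283. After flipping Y the toolpath is (124.755,59.965) → (119.615,51.448) → (114.678,53.186) → (111.377,60.686) → (111.145,69.450) → (115.417,74.984).

Shape 3 is a quadratic bezier drawn with `<path>`. Its stroke #008000 means cut at S877, F1138. After flipping Y the toolpath is (25.683,23.711) → (49.305,23.099) → (70.689,23.303) → (89.837,24.321) → (106.747,26.154) → (121.421,28.802).

Shape 4 is a cubic bezier drawn with `<path>`. Its stroke #ff0000 means engrave at S310, F3283. After flipping Y the toolpath is (111.097,57.233) → (116.075,50.325) → (127.695,39.505) → (141.794,28.842) → (154.208,22.407) → (160.772,24.270).

Shape 5 is a open polyline drawn with `<polyline>`. Its stroke #008000 means cut at S877, F1138. After flipping Y the toolpath is (115.523,36.515) → (92.932,60.422) → (29.121,38.700) → (164.985,17.930).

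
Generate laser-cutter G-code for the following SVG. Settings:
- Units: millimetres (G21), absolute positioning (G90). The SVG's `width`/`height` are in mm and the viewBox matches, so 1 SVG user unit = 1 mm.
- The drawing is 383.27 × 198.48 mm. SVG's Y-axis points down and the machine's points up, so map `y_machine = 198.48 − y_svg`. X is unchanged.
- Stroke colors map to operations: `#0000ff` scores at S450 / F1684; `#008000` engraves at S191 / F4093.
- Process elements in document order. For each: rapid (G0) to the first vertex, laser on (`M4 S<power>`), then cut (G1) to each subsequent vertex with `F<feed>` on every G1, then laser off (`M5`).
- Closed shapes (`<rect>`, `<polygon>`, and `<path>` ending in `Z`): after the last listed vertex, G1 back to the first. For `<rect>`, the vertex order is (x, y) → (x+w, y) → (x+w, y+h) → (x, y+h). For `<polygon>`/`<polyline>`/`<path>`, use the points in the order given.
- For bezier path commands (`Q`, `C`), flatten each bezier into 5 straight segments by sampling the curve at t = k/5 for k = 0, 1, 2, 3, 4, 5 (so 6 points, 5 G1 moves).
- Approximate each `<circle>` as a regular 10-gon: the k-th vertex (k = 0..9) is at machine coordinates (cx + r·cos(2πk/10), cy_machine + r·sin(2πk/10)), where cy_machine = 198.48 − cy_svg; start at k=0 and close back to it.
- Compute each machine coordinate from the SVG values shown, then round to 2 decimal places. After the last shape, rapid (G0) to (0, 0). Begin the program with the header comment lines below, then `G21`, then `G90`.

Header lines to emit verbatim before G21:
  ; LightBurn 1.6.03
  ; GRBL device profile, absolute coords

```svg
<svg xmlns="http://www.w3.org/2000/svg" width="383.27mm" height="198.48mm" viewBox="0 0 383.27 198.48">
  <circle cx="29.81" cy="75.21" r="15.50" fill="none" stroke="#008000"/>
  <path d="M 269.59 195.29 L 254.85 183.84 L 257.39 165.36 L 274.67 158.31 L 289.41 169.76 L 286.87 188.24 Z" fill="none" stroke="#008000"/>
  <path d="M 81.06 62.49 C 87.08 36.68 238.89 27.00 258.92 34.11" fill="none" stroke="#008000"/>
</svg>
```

; LightBurn 1.6.03
; GRBL device profile, absolute coords
G21
G90
G0 X45.31 Y123.27
M4 S191
G1 X42.35 Y132.38 F4093
G1 X34.60 Y138.01 F4093
G1 X25.02 Y138.01 F4093
G1 X17.27 Y132.38 F4093
G1 X14.31 Y123.27 F4093
G1 X17.27 Y114.16 F4093
G1 X25.02 Y108.53 F4093
G1 X34.60 Y108.53 F4093
G1 X42.35 Y114.16 F4093
G1 X45.31 Y123.27 F4093
M5
G0 X269.59 Y3.19
M4 S191
G1 X254.85 Y14.64 F4093
G1 X257.39 Y33.12 F4093
G1 X274.67 Y40.17 F4093
G1 X289.41 Y28.72 F4093
G1 X286.87 Y10.24 F4093
G1 X269.59 Y3.19 F4093
M5
G0 X81.06 Y135.99
M4 S191
G1 X99.95 Y149.54 F4093
G1 X140.50 Y159.18 F4093
G1 X189.39 Y164.89 F4093
G1 X233.31 Y166.63 F4093
G1 X258.92 Y164.37 F4093
M5
G0 X0.00 Y0.00

Since the viewBox matches the mm dimensions, user units are millimetres directly. The only transform is the Y-flip y_m = 198.48 − y_svg.

Shape 1 is a circle drawn with `<circle>`. Its stroke #008000 means engrave at S191, F4093. After flipping Y the toolpath is (45.31,123.27) → (42.35,132.38) → (34.60,138.01) → (25.02,138.01) → (17.27,132.38) → (14.31,123.27) → (17.27,114.16) → (25.02,108.53) → (34.60,108.53) → (42.35,114.16) → (45.31,123.27), returning to the start.

Shape 2 is a regular polygon drawn with `<path>`. Its stroke #008000 means engrave at S191, F4093. After flipping Y the toolpath is (269.59,3.19) → (254.85,14.64) → (257.39,33.12) → (274.67,40.17) → (289.41,28.72) → (286.87,10.24) → (269.59,3.19), returning to the start.

Shape 3 is a cubic bezier drawn with `<path>`. Its stroke #008000 means engrave at S191, F4093. After flipping Y the toolpath is (81.06,135.99) → (99.95,149.54) → (140.50,159.18) → (189.39,164.89) → (233.31,166.63) → (258.92,164.37).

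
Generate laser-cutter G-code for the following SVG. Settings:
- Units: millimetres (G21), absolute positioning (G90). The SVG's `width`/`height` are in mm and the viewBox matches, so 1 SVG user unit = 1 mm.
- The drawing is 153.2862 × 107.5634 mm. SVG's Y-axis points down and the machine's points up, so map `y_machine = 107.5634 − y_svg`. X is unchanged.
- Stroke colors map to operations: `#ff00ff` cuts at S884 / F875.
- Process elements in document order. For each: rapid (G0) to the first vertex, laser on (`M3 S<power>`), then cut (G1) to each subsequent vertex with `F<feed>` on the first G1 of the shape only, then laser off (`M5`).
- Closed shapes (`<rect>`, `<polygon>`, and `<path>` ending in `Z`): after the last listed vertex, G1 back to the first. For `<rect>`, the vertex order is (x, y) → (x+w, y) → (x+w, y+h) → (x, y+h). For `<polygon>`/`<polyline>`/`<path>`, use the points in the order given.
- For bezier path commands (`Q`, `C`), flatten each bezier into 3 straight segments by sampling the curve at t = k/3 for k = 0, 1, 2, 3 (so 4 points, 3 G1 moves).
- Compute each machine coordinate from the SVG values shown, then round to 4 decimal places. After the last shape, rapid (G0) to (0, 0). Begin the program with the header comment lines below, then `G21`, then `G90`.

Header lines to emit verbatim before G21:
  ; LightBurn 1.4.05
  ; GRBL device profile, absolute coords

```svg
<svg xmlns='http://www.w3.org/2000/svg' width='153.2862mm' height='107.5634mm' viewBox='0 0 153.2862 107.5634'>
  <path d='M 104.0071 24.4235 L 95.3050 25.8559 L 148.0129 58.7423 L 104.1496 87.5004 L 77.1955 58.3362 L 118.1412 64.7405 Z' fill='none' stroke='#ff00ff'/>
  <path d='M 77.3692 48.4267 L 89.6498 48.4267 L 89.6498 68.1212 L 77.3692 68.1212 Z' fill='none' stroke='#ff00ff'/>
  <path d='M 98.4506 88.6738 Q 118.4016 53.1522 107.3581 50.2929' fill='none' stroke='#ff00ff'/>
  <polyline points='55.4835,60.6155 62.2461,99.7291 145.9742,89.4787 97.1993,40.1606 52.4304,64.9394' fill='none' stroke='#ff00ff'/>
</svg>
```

viewBox `0 0 153.2862 107.5634` with mm width/height → 1 unit = 1 mm. Flip: y_m = 107.5634 − y_svg.

**Shape 1** — `<path>` closed polygon, stroke `#ff00ff` → cut (S884, F875). Machine vertices: (104.0071,83.1399) → (95.3050,81.7075) → (148.0129,48.8211) → (104.1496,20.0630) → (77.1955,49.2272) → (118.1412,42.8229) → (104.0071,83.1399). Closed: final G1 returns to the first vertex.

**Shape 2** — `<path>` rectangle, stroke `#ff00ff` → cut (S884, F875). Machine vertices: (77.3692,59.1367) → (89.6498,59.1367) → (89.6498,39.4422) → (77.3692,39.4422) → (77.3692,59.1367). Closed: final G1 returns to the first vertex.

**Shape 3** — `<path>` quadratic bezier, stroke `#ff00ff` → cut (S884, F875). Control points (SVG): P0=(98.4506,88.6738), P1=(118.4016,53.1522), P2=(107.3581,50.2929); sampled at t=k/3. Machine vertices: (98.4506,18.8896) → (108.3074,38.9415) → (111.2766,51.7352) → (107.3581,57.2705). Open path.

**Shape 4** — `<polyline>` open polyline, stroke `#ff00ff` → cut (S884, F875). Machine vertices: (55.4835,46.9479) → (62.2461,7.8343) → (145.9742,18.0847) → (97.1993,67.4028) → (52.4304,42.6240). Open path.

; LightBurn 1.4.05
; GRBL device profile, absolute coords
G21
G90
G0 X104.0071 Y83.1399
M3 S884
G1 X95.3050 Y81.7075 F875
G1 X148.0129 Y48.8211
G1 X104.1496 Y20.0630
G1 X77.1955 Y49.2272
G1 X118.1412 Y42.8229
G1 X104.0071 Y83.1399
M5
G0 X77.3692 Y59.1367
M3 S884
G1 X89.6498 Y59.1367 F875
G1 X89.6498 Y39.4422
G1 X77.3692 Y39.4422
G1 X77.3692 Y59.1367
M5
G0 X98.4506 Y18.8896
M3 S884
G1 X108.3074 Y38.9415 F875
G1 X111.2766 Y51.7352
G1 X107.3581 Y57.2705
M5
G0 X55.4835 Y46.9479
M3 S884
G1 X62.2461 Y7.8343 F875
G1 X145.9742 Y18.0847
G1 X97.1993 Y67.4028
G1 X52.4304 Y42.6240
M5
G0 X0.0000 Y0.0000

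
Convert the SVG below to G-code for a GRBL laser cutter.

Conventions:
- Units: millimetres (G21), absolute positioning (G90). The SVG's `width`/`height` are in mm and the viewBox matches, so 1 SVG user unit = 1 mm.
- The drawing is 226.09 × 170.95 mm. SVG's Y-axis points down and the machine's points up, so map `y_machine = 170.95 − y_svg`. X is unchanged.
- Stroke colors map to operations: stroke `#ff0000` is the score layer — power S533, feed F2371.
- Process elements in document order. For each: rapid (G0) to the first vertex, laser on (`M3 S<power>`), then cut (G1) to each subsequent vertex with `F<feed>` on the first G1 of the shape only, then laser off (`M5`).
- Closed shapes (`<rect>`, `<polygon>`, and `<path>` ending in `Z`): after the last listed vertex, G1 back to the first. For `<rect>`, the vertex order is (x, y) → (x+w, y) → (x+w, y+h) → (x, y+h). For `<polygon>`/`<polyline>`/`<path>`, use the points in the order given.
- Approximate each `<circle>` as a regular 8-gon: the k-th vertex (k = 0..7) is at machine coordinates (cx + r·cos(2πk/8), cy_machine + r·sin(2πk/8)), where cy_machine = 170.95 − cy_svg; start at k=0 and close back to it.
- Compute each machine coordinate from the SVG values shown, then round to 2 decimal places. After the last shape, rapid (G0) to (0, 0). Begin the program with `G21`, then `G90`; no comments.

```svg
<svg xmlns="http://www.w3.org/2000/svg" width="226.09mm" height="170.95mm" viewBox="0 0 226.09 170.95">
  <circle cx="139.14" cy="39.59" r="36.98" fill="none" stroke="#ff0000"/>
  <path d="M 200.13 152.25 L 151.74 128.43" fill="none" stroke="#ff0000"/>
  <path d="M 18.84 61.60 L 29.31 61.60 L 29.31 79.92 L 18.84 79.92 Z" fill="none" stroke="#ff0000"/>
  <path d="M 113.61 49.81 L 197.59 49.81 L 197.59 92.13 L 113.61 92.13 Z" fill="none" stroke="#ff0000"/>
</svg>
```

viewBox `0 0 226.09 170.95` with mm width/height → 1 unit = 1 mm. Flip: y_m = 170.95 − y_svg.

**Shape 1** — `<circle>` circle, stroke `#ff0000` → score (S533, F2371). Machine vertices: (176.12,131.36) → (165.29,157.51) → (139.14,168.34) → (112.99,157.51) → (102.16,131.36) → (112.99,105.21) → (139.14,94.38) → (165.29,105.21) → (176.12,131.36). Closed: final G1 returns to the first vertex.

**Shape 2** — `<path>` line segment, stroke `#ff0000` → score (S533, F2371). Machine vertices: (200.13,18.70) → (151.74,42.52). Open path.

**Shape 3** — `<path>` rectangle, stroke `#ff0000` → score (S533, F2371). Machine vertices: (18.84,109.35) → (29.31,109.35) → (29.31,91.03) → (18.84,91.03) → (18.84,109.35). Closed: final G1 returns to the first vertex.

**Shape 4** — `<path>` rectangle, stroke `#ff0000` → score (S533, F2371). Machine vertices: (113.61,121.14) → (197.59,121.14) → (197.59,78.82) → (113.61,78.82) → (113.61,121.14). Closed: final G1 returns to the first vertex.

G21
G90
G0 X176.12 Y131.36
M3 S533
G1 X165.29 Y157.51 F2371
G1 X139.14 Y168.34
G1 X112.99 Y157.51
G1 X102.16 Y131.36
G1 X112.99 Y105.21
G1 X139.14 Y94.38
G1 X165.29 Y105.21
G1 X176.12 Y131.36
M5
G0 X200.13 Y18.70
M3 S533
G1 X151.74 Y42.52 F2371
M5
G0 X18.84 Y109.35
M3 S533
G1 X29.31 Y109.35 F2371
G1 X29.31 Y91.03
G1 X18.84 Y91.03
G1 X18.84 Y109.35
M5
G0 X113.61 Y121.14
M3 S533
G1 X197.59 Y121.14 F2371
G1 X197.59 Y78.82
G1 X113.61 Y78.82
G1 X113.61 Y121.14
M5
G0 X0.00 Y0.00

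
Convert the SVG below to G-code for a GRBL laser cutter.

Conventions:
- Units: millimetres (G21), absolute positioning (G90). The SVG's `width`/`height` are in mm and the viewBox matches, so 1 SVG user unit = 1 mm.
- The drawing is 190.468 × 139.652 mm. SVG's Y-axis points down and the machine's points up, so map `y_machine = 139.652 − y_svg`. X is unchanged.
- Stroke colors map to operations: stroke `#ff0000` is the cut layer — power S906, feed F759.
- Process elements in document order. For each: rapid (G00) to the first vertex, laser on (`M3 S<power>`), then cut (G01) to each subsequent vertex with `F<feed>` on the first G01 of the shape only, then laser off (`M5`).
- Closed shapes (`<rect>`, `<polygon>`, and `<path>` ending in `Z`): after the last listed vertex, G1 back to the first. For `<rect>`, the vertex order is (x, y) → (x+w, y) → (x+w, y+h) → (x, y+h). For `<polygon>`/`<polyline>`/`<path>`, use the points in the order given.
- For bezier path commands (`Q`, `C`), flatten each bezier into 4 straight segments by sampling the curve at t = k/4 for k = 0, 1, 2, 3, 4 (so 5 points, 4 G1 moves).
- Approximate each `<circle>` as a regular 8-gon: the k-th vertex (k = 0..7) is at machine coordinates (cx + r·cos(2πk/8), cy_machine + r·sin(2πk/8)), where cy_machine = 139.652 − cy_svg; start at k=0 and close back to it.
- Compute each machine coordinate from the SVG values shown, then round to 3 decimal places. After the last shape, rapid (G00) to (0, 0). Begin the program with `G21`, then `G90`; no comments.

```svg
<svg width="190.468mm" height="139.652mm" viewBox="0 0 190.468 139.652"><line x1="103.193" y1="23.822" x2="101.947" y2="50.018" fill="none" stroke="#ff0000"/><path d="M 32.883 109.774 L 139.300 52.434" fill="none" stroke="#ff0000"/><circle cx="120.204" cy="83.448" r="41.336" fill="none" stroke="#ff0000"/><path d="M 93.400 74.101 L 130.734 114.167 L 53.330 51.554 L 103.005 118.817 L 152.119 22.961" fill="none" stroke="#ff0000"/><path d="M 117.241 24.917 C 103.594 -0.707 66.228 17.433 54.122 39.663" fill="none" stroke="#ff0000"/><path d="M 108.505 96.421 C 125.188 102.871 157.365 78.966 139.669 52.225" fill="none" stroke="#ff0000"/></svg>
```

G21
G90
G00 X103.193 Y115.830
M3 S906
G01 X101.947 Y89.634 F759
M5
G00 X32.883 Y29.878
M3 S906
G01 X139.300 Y87.218 F759
M5
G00 X161.540 Y56.204
M3 S906
G01 X149.433 Y85.433 F759
G01 X120.204 Y97.540
G01 X90.975 Y85.433
G01 X78.868 Y56.204
G01 X90.975 Y26.975
G01 X120.204 Y14.868
G01 X149.433 Y26.975
G01 X161.540 Y56.204
M5
G00 X93.400 Y65.551
M3 S906
G01 X130.734 Y25.485 F759
G01 X53.330 Y88.098
G01 X103.005 Y20.835
G01 X152.119 Y116.691
M5
G00 X117.241 Y114.735
M3 S906
G01 X103.324 Y126.367 F759
G01 X85.104 Y125.307
G01 X67.172 Y115.275
G01 X54.122 Y99.989
M5
G00 X108.505 Y43.231
M3 S906
G01 X122.901 Y43.655 F759
G01 X136.979 Y52.882
G01 X144.611 Y68.333
G01 X139.669 Y87.427
M5
G00 X0.000 Y0.000

viewBox `0 0 190.468 139.652` with mm width/height → 1 unit = 1 mm. Flip: y_m = 139.652 − y_svg.

**Shape 1** — `<line>` line segment, stroke `#ff0000` → cut (S906, F759). Machine vertices: (103.193,115.830) → (101.947,89.634). Open path.

**Shape 2** — `<path>` line segment, stroke `#ff0000` → cut (S906, F759). Machine vertices: (32.883,29.878) → (139.300,87.218). Open path.

**Shape 3** — `<circle>` circle, stroke `#ff0000` → cut (S906, F759). Machine vertices: (161.540,56.204) → (149.433,85.433) → (120.204,97.540) → (90.975,85.433) → (78.868,56.204) → (90.975,26.975) → (120.204,14.868) → (149.433,26.975) → (161.540,56.204). Closed: final G1 returns to the first vertex.

**Shape 4** — `<path>` open polyline, stroke `#ff0000` → cut (S906, F759). Machine vertices: (93.400,65.551) → (130.734,25.485) → (53.330,88.098) → (103.005,20.835) → (152.119,116.691). Open path.

**Shape 5** — `<path>` cubic bezier, stroke `#ff0000` → cut (S906, F759). Control points (SVG): P0=(117.241,24.917), P1=(103.594,-0.707), P2=(66.228,17.433), P3=(54.122,39.663); sampled at t=k/4. Machine vertices: (117.241,114.735) → (103.324,126.367) → (85.104,125.307) → (67.172,115.275) → (54.122,99.989). Open path.

**Shape 6** — `<path>` cubic bezier, stroke `#ff0000` → cut (S906, F759). Control points (SVG): P0=(108.505,96.421), P1=(125.188,102.871), P2=(157.365,78.966), P3=(139.669,52.225); sampled at t=k/4. Machine vertices: (108.505,43.231) → (122.901,43.655) → (136.979,52.882) → (144.611,68.333) → (139.669,87.427). Open path.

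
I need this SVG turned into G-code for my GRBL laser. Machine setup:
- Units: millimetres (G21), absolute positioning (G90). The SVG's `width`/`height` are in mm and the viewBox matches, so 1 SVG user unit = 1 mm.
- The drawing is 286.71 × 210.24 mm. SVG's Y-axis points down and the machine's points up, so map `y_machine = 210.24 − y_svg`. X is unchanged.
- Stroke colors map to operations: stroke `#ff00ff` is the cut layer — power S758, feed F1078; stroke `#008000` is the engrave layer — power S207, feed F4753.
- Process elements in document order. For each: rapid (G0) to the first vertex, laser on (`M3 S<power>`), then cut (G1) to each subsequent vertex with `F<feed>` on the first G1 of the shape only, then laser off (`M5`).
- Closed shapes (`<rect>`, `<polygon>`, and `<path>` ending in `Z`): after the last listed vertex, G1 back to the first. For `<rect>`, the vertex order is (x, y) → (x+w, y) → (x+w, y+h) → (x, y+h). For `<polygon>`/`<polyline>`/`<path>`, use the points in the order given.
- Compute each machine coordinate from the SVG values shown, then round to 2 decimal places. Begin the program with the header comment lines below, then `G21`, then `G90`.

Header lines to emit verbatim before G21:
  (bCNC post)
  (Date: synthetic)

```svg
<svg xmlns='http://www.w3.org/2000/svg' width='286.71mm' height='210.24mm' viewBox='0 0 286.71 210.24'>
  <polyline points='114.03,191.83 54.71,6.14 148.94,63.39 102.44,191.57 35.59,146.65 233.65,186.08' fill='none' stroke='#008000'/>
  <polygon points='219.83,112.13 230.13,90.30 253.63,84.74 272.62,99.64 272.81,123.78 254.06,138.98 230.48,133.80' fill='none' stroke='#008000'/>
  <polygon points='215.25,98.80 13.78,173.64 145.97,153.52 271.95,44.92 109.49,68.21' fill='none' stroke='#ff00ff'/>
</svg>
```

(bCNC post)
(Date: synthetic)
G21
G90
G0 X114.03 Y18.41
M3 S207
G1 X54.71 Y204.10 F4753
G1 X148.94 Y146.85
G1 X102.44 Y18.67
G1 X35.59 Y63.59
G1 X233.65 Y24.16
M5
G0 X219.83 Y98.11
M3 S207
G1 X230.13 Y119.94 F4753
G1 X253.63 Y125.50
G1 X272.62 Y110.60
G1 X272.81 Y86.46
G1 X254.06 Y71.26
G1 X230.48 Y76.44
G1 X219.83 Y98.11
M5
G0 X215.25 Y111.44
M3 S758
G1 X13.78 Y36.60 F1078
G1 X145.97 Y56.72
G1 X271.95 Y165.32
G1 X109.49 Y142.03
G1 X215.25 Y111.44
M5

viewBox `0 0 286.71 210.24` with mm width/height → 1 unit = 1 mm. Flip: y_m = 210.24 − y_svg.

**Shape 1** — `<polyline>` open polyline, stroke `#008000` → engrave (S207, F4753). Machine vertices: (114.03,18.41) → (54.71,204.10) → (148.94,146.85) → (102.44,18.67) → (35.59,63.59) → (233.65,24.16). Open path.

**Shape 2** — `<polygon>` regular polygon, stroke `#008000` → engrave (S207, F4753). Machine vertices: (219.83,98.11) → (230.13,119.94) → (253.63,125.50) → (272.62,110.60) → (272.81,86.46) → (254.06,71.26) → (230.48,76.44) → (219.83,98.11). Closed: final G1 returns to the first vertex.

**Shape 3** — `<polygon>` closed polygon, stroke `#ff00ff` → cut (S758, F1078). Machine vertices: (215.25,111.44) → (13.78,36.60) → (145.97,56.72) → (271.95,165.32) → (109.49,142.03) → (215.25,111.44). Closed: final G1 returns to the first vertex.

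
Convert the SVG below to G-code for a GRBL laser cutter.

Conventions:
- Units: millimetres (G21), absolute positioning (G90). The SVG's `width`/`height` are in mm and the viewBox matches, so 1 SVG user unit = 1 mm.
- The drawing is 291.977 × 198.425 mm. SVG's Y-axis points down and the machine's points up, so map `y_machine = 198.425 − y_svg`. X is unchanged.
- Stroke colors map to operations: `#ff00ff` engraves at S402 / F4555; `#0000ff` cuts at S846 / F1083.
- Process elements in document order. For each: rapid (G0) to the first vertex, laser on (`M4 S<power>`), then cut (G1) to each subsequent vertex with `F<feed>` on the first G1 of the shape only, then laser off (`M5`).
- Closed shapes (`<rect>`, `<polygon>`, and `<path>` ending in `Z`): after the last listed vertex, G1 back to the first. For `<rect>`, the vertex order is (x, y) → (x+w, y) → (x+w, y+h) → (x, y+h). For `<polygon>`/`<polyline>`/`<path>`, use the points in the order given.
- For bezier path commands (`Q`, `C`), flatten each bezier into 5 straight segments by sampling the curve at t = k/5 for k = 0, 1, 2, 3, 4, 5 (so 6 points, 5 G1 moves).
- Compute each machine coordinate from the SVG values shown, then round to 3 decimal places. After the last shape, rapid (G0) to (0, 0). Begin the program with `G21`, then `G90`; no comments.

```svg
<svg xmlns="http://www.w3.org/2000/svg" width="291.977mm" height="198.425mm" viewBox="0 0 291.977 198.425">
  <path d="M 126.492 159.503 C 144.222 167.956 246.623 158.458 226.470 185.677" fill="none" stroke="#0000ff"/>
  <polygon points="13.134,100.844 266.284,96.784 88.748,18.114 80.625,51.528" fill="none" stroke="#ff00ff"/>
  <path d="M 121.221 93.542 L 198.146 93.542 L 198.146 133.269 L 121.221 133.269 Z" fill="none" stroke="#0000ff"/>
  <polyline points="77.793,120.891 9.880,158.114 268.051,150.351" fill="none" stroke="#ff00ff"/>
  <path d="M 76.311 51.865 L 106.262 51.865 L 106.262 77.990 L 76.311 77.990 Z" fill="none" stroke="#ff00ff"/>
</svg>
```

G21
G90
G0 X126.492 Y38.922
M4 S846
G1 X145.633 Y35.567 F1083
G1 X175.148 Y33.896
G1 X205.090 Y31.285
G1 X225.513 Y25.111
G1 X226.470 Y12.748
M5
G0 X13.134 Y97.581
M4 S402
G1 X266.284 Y101.641 F4555
G1 X88.748 Y180.311
G1 X80.625 Y146.897
G1 X13.134 Y97.581
M5
G0 X121.221 Y104.883
M4 S846
G1 X198.146 Y104.883 F1083
G1 X198.146 Y65.156
G1 X121.221 Y65.156
G1 X121.221 Y104.883
M5
G0 X77.793 Y77.534
M4 S402
G1 X9.880 Y40.311 F4555
G1 X268.051 Y48.074
M5
G0 X76.311 Y146.560
M4 S402
G1 X106.262 Y146.560 F4555
G1 X106.262 Y120.435
G1 X76.311 Y120.435
G1 X76.311 Y146.560
M5
G0 X0.000 Y0.000

viewBox `0 0 291.977 198.425` with mm width/height → 1 unit = 1 mm. Flip: y_m = 198.425 − y_svg.

**Shape 1** — `<path>` cubic bezier, stroke `#0000ff` → cut (S846, F1083). Control points (SVG): P0=(126.492,159.503), P1=(144.222,167.956), P2=(246.623,158.458), P3=(226.470,185.677); sampled at t=k/5. Machine vertices: (126.492,38.922) → (145.633,35.567) → (175.148,33.896) → (205.090,31.285) → (225.513,25.111) → (226.470,12.748). Open path.

**Shape 2** — `<polygon>` closed polygon, stroke `#ff00ff` → engrave (S402, F4555). Machine vertices: (13.134,97.581) → (266.284,101.641) → (88.748,180.311) → (80.625,146.897) → (13.134,97.581). Closed: final G1 returns to the first vertex.

**Shape 3** — `<path>` rectangle, stroke `#0000ff` → cut (S846, F1083). Machine vertices: (121.221,104.883) → (198.146,104.883) → (198.146,65.156) → (121.221,65.156) → (121.221,104.883). Closed: final G1 returns to the first vertex.

**Shape 4** — `<polyline>` open polyline, stroke `#ff00ff` → engrave (S402, F4555). Machine vertices: (77.793,77.534) → (9.880,40.311) → (268.051,48.074). Open path.

**Shape 5** — `<path>` rectangle, stroke `#ff00ff` → engrave (S402, F4555). Machine vertices: (76.311,146.560) → (106.262,146.560) → (106.262,120.435) → (76.311,120.435) → (76.311,146.560). Closed: final G1 returns to the first vertex.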